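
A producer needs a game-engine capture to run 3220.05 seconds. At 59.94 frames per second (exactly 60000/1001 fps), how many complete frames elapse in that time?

Frames = 3220.05 × 60000/1001 = 193203000/1001 ≈ 193009.9900.
Complete frames: 193009.

193009 frames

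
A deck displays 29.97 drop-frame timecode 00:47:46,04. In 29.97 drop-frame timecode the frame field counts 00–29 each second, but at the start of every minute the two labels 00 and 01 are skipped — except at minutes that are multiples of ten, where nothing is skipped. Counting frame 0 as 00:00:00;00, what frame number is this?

85898

As if non-drop at 30 labels/s: (0 × 3600 + 47 × 60 + 46) × 30 + 4 = 85984.
Minute boundaries passed: 47; those not divisible by 10: 47 − 4 = 43; dropped labels = 2 × 43 = 86.
Actual frame index = 85984 − 86 = 85898.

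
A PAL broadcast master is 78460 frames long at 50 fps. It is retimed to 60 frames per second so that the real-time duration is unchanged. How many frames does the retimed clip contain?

Target frames = source frames × (target rate / source rate) = 78460 × (60)/(50) = 78460 × 6/5 = 94152.

94152 frames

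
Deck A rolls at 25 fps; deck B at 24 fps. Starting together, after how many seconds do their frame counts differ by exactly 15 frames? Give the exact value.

15 seconds

The gap grows by |24 − 25| = 1 frame per second.
Time for a 15-frame gap: 15 ÷ (1) = 15 s.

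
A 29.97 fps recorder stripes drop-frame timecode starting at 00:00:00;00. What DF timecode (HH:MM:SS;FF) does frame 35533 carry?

Ten DF minutes hold 17982 frames, so frame 35533 lies in block 1 (frames 17982–35963) with 17551 frames into that block.
The block's first minute is 1800 frames and the rest 1798 each; 17551 frames reaches minute 9, so 1 × 18 + 9 × 2 = 36 labels have been skipped so far.
Adding those back, label number 35533 + 36 = 35569 at 30 labels/s is 1185 s + 19 f = 0 h 19 min 45 s frame 19, i.e. 00:19:45;19.

00:19:45;19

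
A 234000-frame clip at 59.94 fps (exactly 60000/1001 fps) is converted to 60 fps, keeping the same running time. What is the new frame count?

Target frames = source frames × (target rate / source rate) = 234000 × (60)/(60000/1001) = 234000 × 1001/1000 = 234234.

234234 frames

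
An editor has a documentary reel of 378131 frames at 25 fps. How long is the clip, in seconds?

Running time = 378131 / (25) = 15125.24 s.

15125.24 seconds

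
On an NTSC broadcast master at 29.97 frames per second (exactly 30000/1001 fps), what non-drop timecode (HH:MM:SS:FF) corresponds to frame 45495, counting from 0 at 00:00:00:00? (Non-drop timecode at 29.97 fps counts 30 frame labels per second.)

45495 ÷ 30 = 1516 full seconds, remainder 15 frames.
1516 s = 0 h 25 min 16 s.
Timecode: 00:25:16:15.

00:25:16:15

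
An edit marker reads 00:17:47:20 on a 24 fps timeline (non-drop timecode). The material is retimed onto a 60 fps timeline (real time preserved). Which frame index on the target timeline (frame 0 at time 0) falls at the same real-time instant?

Source frame index: (0×3600 + 17×60 + 47) × 24 + 20 = 25628.
Real time: 25628 / (24) = 6407/6 s.
Target frame: (6407/6) × (60) = 64070.

frame 64070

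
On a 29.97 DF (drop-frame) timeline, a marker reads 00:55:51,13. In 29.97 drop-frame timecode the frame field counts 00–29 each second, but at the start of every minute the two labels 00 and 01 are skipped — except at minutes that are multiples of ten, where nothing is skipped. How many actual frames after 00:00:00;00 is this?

100443

Complete 10-minute blocks: 5, each 17982 frames → 89910.
Remaining 5 whole minutes in the current block: 1800 + 4 × 1798 = 8992 frames.
Within the current minute: 51 × 30 + 13 − 2 = 1541 (labels ;00/;01 skipped at this minute). Total = 89910 + 8992 + 1541 = 100443.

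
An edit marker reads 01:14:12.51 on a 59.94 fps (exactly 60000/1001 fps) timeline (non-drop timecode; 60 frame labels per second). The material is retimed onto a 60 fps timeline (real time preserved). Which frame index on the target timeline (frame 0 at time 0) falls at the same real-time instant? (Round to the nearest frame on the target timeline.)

frame 267438

Source frame index: (1×3600 + 14×60 + 12) × 60 + 51 = 267171.
Real time: 267171 / (60000/1001) = 89146057/20000 s.
Target frame: (89146057/20000) × (60) = 267438171/1000 ≈ 267438.171 → 267438.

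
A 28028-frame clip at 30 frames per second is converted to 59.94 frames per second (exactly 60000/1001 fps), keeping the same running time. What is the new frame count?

56000 frames

Target frames = source frames × (target rate / source rate) = 28028 × (60000/1001)/(30) = 28028 × 2000/1001 = 56000.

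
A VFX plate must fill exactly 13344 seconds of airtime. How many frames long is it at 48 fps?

Frames = 13344 × 48 = 640512.

640512 frames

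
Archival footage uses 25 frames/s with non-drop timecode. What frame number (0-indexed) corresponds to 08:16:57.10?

Total seconds to the label: (8 × 3600 + 16 × 60 + 57) = 29817.
Frame index = 29817 × 25 + 10 = 745435.

frame 745435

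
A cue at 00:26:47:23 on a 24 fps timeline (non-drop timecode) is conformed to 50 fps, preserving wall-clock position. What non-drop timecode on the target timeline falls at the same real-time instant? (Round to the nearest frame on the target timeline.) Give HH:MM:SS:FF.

00:26:47:48

Source frame index: (0×3600 + 26×60 + 47) × 24 + 23 = 38591.
Real time: 38591 / (24) = 38591/24 s.
Target frame: (38591/24) × (50) = 964775/12 ≈ 80397.917 → 80398.
At 50 labels/s: frame 80398 → 00:26:47:48.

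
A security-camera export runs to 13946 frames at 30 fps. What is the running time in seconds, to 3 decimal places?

Running time = 13946 × 1/30 = 6973/15 s ≈ 464.867 s.

464.867 seconds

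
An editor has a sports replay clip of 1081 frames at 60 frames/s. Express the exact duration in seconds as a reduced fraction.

1081/60 seconds

Running time = 1081 ÷ (60) = 1081 × 1/60 = 1081/60 s.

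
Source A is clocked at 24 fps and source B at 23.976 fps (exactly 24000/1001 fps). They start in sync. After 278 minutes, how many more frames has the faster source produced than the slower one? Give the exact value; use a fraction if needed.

400320/1001 frames

278 min = 16680 s.
A emits 24 × 16680 = 400320 frames; B emits 24000/1001 × 16680 = 400320000/1001.
Difference = 400320/1001 frames (≈ 399.9201); B is behind A.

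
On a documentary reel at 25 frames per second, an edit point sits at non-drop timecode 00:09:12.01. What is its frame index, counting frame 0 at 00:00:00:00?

Total seconds to the label: (0 × 3600 + 9 × 60 + 12) = 552.
Frame index = 552 × 25 + 1 = 13801.

frame 13801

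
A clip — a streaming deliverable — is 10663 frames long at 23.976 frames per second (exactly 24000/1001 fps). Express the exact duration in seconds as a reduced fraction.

10673663/24000 seconds

Running time = 10663 ÷ (24000/1001) = 10663 × 1001/24000 = 10673663/24000 s.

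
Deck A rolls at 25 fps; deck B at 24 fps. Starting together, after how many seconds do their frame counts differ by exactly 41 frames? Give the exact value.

The gap grows by |24 − 25| = 1 frame per second.
Time for a 41-frame gap: 41 ÷ (1) = 41 s.

41 seconds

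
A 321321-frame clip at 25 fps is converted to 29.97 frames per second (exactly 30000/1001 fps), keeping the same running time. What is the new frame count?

Target frames = source frames × (target rate / source rate) = 321321 × (30000/1001)/(25) = 321321 × 1200/1001 = 385200.

385200 frames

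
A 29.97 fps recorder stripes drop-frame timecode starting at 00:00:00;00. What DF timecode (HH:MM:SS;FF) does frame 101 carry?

00:00:03;11

Ten DF minutes hold 17982 frames, so frame 101 lies in block 0 (frames 0–17981) with 101 frames into that block.
The block's first minute is 1800 frames and the rest 1798 each; 101 frames reaches minute 0, so 0 × 18 + 0 × 2 = 0 labels have been skipped so far.
Adding those back, label number 101 + 0 = 101 at 30 labels/s is 3 s + 11 f = 0 h 0 min 3 s frame 11, i.e. 00:00:03;11.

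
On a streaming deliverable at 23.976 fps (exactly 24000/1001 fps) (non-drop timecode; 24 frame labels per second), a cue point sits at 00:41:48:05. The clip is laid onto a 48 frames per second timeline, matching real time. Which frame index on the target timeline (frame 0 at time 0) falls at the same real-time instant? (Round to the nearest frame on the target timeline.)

frame 120514

Source frame index: (0×3600 + 41×60 + 48) × 24 + 5 = 60197.
Real time: 60197 / (24000/1001) = 60257197/24000 s.
Target frame: (60257197/24000) × (48) = 60257197/500 ≈ 120514.394 → 120514.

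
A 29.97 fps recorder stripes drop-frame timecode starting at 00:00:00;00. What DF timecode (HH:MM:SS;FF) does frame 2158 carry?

Each 10-minute DF block holds 10 × 60 × 30 − 9 × 2 = 17982 frames. 2158 ÷ 17982 → 0 full blocks, remainder 2158.
Within the partial block the first minute is 1800 frames and each further minute 1798, so 1 further minute boundary passed. Total skipped labels = 18 × 0 + 2 × 1 = 2.
Non-drop label index = 2158 + 2 = 2160; at 30 labels/s that is 00:01:12:00, i.e. DF 00:01:12;00.

00:01:12;00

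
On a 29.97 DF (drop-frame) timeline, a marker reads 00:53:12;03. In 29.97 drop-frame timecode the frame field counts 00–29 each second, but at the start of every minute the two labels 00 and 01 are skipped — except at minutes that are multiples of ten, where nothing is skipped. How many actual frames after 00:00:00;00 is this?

Complete 10-minute blocks: 5, each 17982 frames → 89910.
Remaining 3 whole minutes in the current block: 1800 + 2 × 1798 = 5396 frames.
Within the current minute: 12 × 30 + 3 − 2 = 361 (labels ;00/;01 skipped at this minute). Total = 89910 + 5396 + 361 = 95667.

95667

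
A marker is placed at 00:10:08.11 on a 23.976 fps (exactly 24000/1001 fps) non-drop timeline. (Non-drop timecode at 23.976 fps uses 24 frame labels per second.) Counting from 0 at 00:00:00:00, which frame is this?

frame 14603

Total seconds to the label: (0 × 3600 + 10 × 60 + 8) = 608.
Frame index = 608 × 24 + 11 = 14603.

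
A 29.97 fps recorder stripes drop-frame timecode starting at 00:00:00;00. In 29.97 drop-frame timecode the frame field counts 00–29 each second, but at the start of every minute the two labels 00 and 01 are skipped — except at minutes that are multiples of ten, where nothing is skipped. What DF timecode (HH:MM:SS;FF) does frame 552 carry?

00:00:18;12

Ten DF minutes hold 17982 frames, so frame 552 lies in block 0 (frames 0–17981) with 552 frames into that block.
The block's first minute is 1800 frames and the rest 1798 each; 552 frames reaches minute 0, so 0 × 18 + 0 × 2 = 0 labels have been skipped so far.
Adding those back, label number 552 + 0 = 552 at 30 labels/s is 18 s + 12 f = 0 h 0 min 18 s frame 12, i.e. 00:00:18;12.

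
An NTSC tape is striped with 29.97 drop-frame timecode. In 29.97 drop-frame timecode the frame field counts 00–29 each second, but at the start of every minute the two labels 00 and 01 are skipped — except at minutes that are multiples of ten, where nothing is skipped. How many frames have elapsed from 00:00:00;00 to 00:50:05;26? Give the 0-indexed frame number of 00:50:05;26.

90086

As if non-drop at 30 labels/s: (0 × 3600 + 50 × 60 + 5) × 30 + 26 = 90176.
Minute boundaries passed: 50; those not divisible by 10: 50 − 5 = 45; dropped labels = 2 × 45 = 90.
Actual frame index = 90176 − 90 = 90086.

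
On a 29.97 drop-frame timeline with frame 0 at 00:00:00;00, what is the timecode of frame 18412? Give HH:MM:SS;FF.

Ten DF minutes hold 17982 frames, so frame 18412 lies in block 1 (frames 17982–35963) with 430 frames into that block.
The block's first minute is 1800 frames and the rest 1798 each; 430 frames reaches minute 0, so 1 × 18 + 0 × 2 = 18 labels have been skipped so far.
Adding those back, label number 18412 + 18 = 18430 at 30 labels/s is 614 s + 10 f = 0 h 10 min 14 s frame 10, i.e. 00:10:14;10.

00:10:14;10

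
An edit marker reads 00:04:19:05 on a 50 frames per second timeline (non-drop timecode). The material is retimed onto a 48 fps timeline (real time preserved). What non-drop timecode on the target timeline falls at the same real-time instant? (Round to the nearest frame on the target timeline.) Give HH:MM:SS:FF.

00:04:19:05

Source frame index: (0×3600 + 4×60 + 19) × 50 + 5 = 12955.
Real time: 12955 / (50) = 2591/10 s.
Target frame: (2591/10) × (48) = 62184/5 ≈ 12436.800 → 12437.
At 48 labels/s: frame 12437 → 00:04:19:05.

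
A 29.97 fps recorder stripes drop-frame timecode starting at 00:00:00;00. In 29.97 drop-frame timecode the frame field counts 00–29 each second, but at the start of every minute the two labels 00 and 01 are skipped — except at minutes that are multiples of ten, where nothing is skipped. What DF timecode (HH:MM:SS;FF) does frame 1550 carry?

Ten DF minutes hold 17982 frames, so frame 1550 lies in block 0 (frames 0–17981) with 1550 frames into that block.
The block's first minute is 1800 frames and the rest 1798 each; 1550 frames reaches minute 0, so 0 × 18 + 0 × 2 = 0 labels have been skipped so far.
Adding those back, label number 1550 + 0 = 1550 at 30 labels/s is 51 s + 20 f = 0 h 0 min 51 s frame 20, i.e. 00:00:51;20.

00:00:51;20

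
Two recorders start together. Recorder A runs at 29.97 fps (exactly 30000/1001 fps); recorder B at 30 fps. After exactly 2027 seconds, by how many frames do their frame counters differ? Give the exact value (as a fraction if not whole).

A emits 30000/1001 × 2027 = 60810000/1001 frames; B emits 30 × 2027 = 60810.
Difference = 60810/1001 frames (≈ 60.7493); B is ahead of A.

60810/1001 frames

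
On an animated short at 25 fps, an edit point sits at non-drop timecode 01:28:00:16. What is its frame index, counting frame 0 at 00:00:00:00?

132016

Total seconds to the label: (1 × 3600 + 28 × 60 + 0) = 5280.
Frame index = 5280 × 25 + 16 = 132016.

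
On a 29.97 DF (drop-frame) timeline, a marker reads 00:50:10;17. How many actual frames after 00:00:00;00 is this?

Complete 10-minute blocks: 5, each 17982 frames → 89910.
Remaining 0 whole minutes in the current block: 0 frames.
Within the current minute: 10 × 30 + 17 = 317. Total = 89910 + 0 + 317 = 90227.

90227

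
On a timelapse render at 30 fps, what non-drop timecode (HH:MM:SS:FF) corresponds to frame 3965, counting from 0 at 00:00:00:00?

00:02:12:05

3965 ÷ 30 = 132 full seconds, remainder 5 frames.
132 s = 0 h 2 min 12 s.
Timecode: 00:02:12:05.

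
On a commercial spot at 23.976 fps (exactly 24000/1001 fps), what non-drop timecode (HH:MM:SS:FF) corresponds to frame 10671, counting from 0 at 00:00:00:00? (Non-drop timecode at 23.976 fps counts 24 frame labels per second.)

00:07:24:15

10671 ÷ 24 = 444 full seconds, remainder 15 frames.
444 s = 0 h 7 min 24 s.
Timecode: 00:07:24:15.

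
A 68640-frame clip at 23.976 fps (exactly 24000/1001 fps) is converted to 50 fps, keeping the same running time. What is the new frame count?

Target frames = source frames × (target rate / source rate) = 68640 × (50)/(24000/1001) = 68640 × 1001/480 = 143143.

143143 frames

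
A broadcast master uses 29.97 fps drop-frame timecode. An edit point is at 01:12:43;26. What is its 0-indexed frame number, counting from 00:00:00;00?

As if non-drop at 30 labels/s: (1 × 3600 + 12 × 60 + 43) × 30 + 26 = 130916.
Minute boundaries passed: 72; those not divisible by 10: 72 − 7 = 65; dropped labels = 2 × 65 = 130.
Actual frame index = 130916 − 130 = 130786.

130786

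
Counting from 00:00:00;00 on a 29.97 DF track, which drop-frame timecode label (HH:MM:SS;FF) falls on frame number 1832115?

16:58:51;19

Each 10-minute DF block holds 10 × 60 × 30 − 9 × 2 = 17982 frames. 1832115 ÷ 17982 → 101 full blocks, remainder 15933.
Within the partial block the first minute is 1800 frames and each further minute 1798, so 8 further minute boundaries passed. Total skipped labels = 18 × 101 + 2 × 8 = 1834.
Non-drop label index = 1832115 + 1834 = 1833949; at 30 labels/s that is 16:58:51:19, i.e. DF 16:58:51;19.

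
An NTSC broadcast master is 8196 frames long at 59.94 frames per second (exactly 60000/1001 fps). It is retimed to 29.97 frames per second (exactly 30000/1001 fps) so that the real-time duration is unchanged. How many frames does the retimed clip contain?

4098 frames

Target frames = source frames × (target rate / source rate) = 8196 × (30000/1001)/(60000/1001) = 8196 × 1/2 = 4098.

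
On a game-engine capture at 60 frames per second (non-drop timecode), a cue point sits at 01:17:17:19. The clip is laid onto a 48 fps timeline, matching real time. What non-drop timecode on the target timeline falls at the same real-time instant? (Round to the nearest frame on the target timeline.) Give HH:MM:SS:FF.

Source frame index: (1×3600 + 17×60 + 17) × 60 + 19 = 278239.
Real time: 278239 / (60) = 278239/60 s.
Target frame: (278239/60) × (48) = 1112956/5 ≈ 222591.200 → 222591.
At 48 labels/s: frame 222591 → 01:17:17:15.

01:17:17:15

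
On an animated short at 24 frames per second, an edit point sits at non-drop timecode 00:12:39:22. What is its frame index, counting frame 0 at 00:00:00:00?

18238

Total seconds to the label: (0 × 3600 + 12 × 60 + 39) = 759.
Frame index = 759 × 24 + 22 = 18238.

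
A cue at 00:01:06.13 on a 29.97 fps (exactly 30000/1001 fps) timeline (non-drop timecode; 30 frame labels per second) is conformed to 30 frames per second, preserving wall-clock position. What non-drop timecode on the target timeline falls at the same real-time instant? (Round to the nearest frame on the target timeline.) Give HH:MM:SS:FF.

Source frame index: (0×3600 + 1×60 + 6) × 30 + 13 = 1993.
Real time: 1993 / (30000/1001) = 1994993/30000 s.
Target frame: (1994993/30000) × (30) = 1994993/1000 ≈ 1994.993 → 1995.
At 30 labels/s: frame 1995 → 00:01:06:15.

00:01:06:15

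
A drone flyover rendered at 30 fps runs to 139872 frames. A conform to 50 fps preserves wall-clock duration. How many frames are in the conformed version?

Frames at target rate = 139872 × (50) / (30) = 233120.

233120 frames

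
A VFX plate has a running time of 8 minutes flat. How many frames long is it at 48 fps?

23040 frames

8 min = 480 s.
Frames = 480 × 48 = 23040.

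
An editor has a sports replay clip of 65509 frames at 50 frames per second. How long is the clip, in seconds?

Running time = 65509 / (50) = 1310.18 s.

1310.18 seconds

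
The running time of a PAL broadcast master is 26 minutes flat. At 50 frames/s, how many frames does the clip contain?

78000 frames

26 min = 1560 s.
Frames = 1560 × 50 = 78000.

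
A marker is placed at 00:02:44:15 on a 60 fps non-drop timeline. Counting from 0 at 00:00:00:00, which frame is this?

Total seconds to the label: (0 × 3600 + 2 × 60 + 44) = 164.
Frame index = 164 × 60 + 15 = 9855.

9855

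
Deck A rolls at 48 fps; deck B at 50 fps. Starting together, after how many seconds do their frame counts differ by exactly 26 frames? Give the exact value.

The gap grows by |50 − 48| = 2 frames per second.
Time for a 26-frame gap: 26 ÷ (2) = 13 s.

13 seconds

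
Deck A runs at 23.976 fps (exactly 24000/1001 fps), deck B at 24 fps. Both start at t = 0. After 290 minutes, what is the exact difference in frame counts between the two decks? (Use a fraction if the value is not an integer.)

290 min = 17400 s.
A emits 24000/1001 × 17400 = 417600000/1001 frames; B emits 24 × 17400 = 417600.
Difference = 417600/1001 frames (≈ 417.1828); B is ahead of A.

417600/1001 frames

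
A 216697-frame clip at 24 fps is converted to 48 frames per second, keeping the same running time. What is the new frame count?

433394 frames

Target frames = source frames × (target rate / source rate) = 216697 × (48)/(24) = 216697 × 2 = 433394.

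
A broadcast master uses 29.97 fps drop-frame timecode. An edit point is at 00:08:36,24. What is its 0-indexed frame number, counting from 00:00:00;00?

15488

As if non-drop at 30 labels/s: (0 × 3600 + 8 × 60 + 36) × 30 + 24 = 15504.
Minute boundaries passed: 8; those not divisible by 10: 8 − 0 = 8; dropped labels = 2 × 8 = 16.
Actual frame index = 15504 − 16 = 15488.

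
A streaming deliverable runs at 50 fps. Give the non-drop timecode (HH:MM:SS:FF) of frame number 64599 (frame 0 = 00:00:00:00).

64599 ÷ 50 = 1291 full seconds, remainder 49 frames.
1291 s = 0 h 21 min 31 s.
Timecode: 00:21:31:49.

00:21:31:49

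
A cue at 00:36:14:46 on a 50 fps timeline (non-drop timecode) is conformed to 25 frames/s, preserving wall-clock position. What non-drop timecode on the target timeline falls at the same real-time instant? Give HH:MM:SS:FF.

Source frame index: (0×3600 + 36×60 + 14) × 50 + 46 = 108746.
Real time: 108746 / (50) = 54373/25 s.
Target frame: (54373/25) × (25) = 54373.
At 25 labels/s: frame 54373 → 00:36:14:23.

00:36:14:23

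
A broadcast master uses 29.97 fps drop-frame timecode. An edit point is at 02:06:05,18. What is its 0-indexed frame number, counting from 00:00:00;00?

As if non-drop at 30 labels/s: (2 × 3600 + 6 × 60 + 5) × 30 + 18 = 226968.
Minute boundaries passed: 126; those not divisible by 10: 126 − 12 = 114; dropped labels = 2 × 114 = 228.
Actual frame index = 226968 − 228 = 226740.

226740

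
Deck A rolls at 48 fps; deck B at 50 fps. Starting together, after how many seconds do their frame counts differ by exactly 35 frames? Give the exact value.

17.5 seconds

The gap grows by |50 − 48| = 2 frames per second.
Time for a 35-frame gap: 35 ÷ (2) = 17.5 s.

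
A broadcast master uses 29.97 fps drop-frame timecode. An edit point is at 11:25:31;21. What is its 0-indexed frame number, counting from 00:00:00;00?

Complete 10-minute blocks: 68, each 17982 frames → 1222776.
Remaining 5 whole minutes in the current block: 1800 + 4 × 1798 = 8992 frames.
Within the current minute: 31 × 30 + 21 − 2 = 949 (labels ;00/;01 skipped at this minute). Total = 1222776 + 8992 + 949 = 1232717.

1232717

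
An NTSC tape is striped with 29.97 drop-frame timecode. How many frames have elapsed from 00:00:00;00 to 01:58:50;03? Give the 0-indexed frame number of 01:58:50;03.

213689

As if non-drop at 30 labels/s: (1 × 3600 + 58 × 60 + 50) × 30 + 3 = 213903.
Minute boundaries passed: 118; those not divisible by 10: 118 − 11 = 107; dropped labels = 2 × 107 = 214.
Actual frame index = 213903 − 214 = 213689.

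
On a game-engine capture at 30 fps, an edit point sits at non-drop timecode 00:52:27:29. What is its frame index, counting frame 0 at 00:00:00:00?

Total seconds to the label: (0 × 3600 + 52 × 60 + 27) = 3147.
Frame index = 3147 × 30 + 29 = 94439.

frame 94439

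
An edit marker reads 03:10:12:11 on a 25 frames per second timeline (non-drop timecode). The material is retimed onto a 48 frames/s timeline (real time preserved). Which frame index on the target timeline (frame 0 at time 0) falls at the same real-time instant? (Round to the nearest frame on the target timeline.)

Source frame index: (3×3600 + 10×60 + 12) × 25 + 11 = 285311.
Real time: 285311 / (25) = 285311/25 s.
Target frame: (285311/25) × (48) = 13694928/25 ≈ 547797.120 → 547797.

frame 547797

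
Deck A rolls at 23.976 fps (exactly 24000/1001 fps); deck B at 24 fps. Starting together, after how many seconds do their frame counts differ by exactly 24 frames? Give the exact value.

The gap grows by |24 − 24000/1001| = 24/1001 frames per second.
Time for a 24-frame gap: 24 ÷ (24/1001) = 1001 s.

1001 seconds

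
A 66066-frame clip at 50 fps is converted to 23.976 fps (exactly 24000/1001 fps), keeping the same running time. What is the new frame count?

31680 frames

Target frames = source frames × (target rate / source rate) = 66066 × (24000/1001)/(50) = 66066 × 480/1001 = 31680.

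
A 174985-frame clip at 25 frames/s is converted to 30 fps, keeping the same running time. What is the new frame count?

Target frames = source frames × (target rate / source rate) = 174985 × (30)/(25) = 174985 × 6/5 = 209982.

209982 frames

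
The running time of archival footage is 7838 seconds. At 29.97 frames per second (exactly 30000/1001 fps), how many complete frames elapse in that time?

234905 frames

Frames = 7838 × 30000/1001 = 235140000/1001 ≈ 234905.0949.
Complete frames: 234905.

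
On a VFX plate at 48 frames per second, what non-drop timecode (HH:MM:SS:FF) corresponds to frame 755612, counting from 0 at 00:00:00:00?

04:22:21:44

755612 ÷ 48 = 15741 full seconds, remainder 44 frames.
15741 s = 4 h 22 min 21 s.
Timecode: 04:22:21:44.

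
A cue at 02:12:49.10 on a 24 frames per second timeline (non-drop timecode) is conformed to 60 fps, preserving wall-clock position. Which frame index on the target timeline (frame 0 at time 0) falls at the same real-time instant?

frame 478165

Source frame index: (2×3600 + 12×60 + 49) × 24 + 10 = 191266.
Real time: 191266 / (24) = 95633/12 s.
Target frame: (95633/12) × (60) = 478165.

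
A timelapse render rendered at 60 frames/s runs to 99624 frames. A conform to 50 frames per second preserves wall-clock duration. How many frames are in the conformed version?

Target frames = source frames × (target rate / source rate) = 99624 × (50)/(60) = 99624 × 5/6 = 83020.

83020 frames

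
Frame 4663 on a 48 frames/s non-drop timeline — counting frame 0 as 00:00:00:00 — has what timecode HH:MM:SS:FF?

4663 ÷ 48 = 97 full seconds, remainder 7 frames.
97 s = 0 h 1 min 37 s.
Timecode: 00:01:37:07.

00:01:37:07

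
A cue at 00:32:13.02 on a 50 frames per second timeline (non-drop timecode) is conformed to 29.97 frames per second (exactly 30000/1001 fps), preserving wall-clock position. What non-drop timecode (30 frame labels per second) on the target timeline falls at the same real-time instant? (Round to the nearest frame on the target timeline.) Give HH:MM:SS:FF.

00:32:11:03

Source frame index: (0×3600 + 32×60 + 13) × 50 + 2 = 96652.
Real time: 96652 / (50) = 48326/25 s.
Target frame: (48326/25) × (30000/1001) = 57991200/1001 ≈ 57933.267 → 57933.
At 30 labels/s: frame 57933 → 00:32:11:03.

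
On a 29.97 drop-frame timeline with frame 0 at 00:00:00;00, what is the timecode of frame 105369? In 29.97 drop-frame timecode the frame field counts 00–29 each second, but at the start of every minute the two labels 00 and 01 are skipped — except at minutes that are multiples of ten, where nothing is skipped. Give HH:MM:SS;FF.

Ten DF minutes hold 17982 frames, so frame 105369 lies in block 5 (frames 89910–107891) with 15459 frames into that block.
The block's first minute is 1800 frames and the rest 1798 each; 15459 frames reaches minute 8, so 5 × 18 + 8 × 2 = 106 labels have been skipped so far.
Adding those back, label number 105369 + 106 = 105475 at 30 labels/s is 3515 s + 25 f = 0 h 58 min 35 s frame 25, i.e. 00:58:35;25.

00:58:35;25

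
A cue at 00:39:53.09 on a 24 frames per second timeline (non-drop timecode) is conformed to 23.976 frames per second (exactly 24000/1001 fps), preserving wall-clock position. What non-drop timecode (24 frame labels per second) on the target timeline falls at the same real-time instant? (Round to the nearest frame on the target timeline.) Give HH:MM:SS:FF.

00:39:51:00

Source frame index: (0×3600 + 39×60 + 53) × 24 + 9 = 57441.
Real time: 57441 / (24) = 19147/8 s.
Target frame: (19147/8) × (24000/1001) = 57441000/1001 ≈ 57383.616 → 57384.
At 24 labels/s: frame 57384 → 00:39:51:00.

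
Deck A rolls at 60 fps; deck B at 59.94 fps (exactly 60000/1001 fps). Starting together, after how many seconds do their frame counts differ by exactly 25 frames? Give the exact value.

The gap grows by |60000/1001 − 60| = 60/1001 frames per second.
Time for a 25-frame gap: 25 ÷ (60/1001) = 5005/12 s.

5005/12 seconds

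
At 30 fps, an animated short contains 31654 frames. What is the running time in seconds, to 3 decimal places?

Running time = 31654 × 1/30 = 15827/15 s ≈ 1055.133 s.

1055.133 seconds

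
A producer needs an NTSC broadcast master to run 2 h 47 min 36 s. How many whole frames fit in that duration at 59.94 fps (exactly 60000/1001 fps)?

2 h 47 min 36 s = 10056 s.
Frames = 10056 × 60000/1001 = 603360000/1001 ≈ 602757.2428.
Complete frames: 602757.

602757 frames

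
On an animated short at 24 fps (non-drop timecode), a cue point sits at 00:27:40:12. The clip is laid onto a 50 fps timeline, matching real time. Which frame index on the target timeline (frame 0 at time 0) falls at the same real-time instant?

frame 83025

Source frame index: (0×3600 + 27×60 + 40) × 24 + 12 = 39852.
Real time: 39852 / (24) = 3321/2 s.
Target frame: (3321/2) × (50) = 83025.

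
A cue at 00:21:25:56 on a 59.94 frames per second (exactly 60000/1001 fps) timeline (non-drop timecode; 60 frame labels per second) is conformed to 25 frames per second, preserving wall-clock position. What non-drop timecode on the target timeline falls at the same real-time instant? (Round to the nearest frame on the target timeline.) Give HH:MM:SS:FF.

Source frame index: (0×3600 + 21×60 + 25) × 60 + 56 = 77156.
Real time: 77156 / (60000/1001) = 19308289/15000 s.
Target frame: (19308289/15000) × (25) = 19308289/600 ≈ 32180.482 → 32180.
At 25 labels/s: frame 32180 → 00:21:27:05.

00:21:27:05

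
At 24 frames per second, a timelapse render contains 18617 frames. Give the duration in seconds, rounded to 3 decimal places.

Running time = 18617 × 1/24 = 18617/24 s ≈ 775.708 s.

775.708 seconds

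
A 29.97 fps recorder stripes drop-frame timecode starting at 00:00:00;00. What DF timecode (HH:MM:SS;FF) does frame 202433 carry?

01:52:34;15

Ten DF minutes hold 17982 frames, so frame 202433 lies in block 11 (frames 197802–215783) with 4631 frames into that block.
The block's first minute is 1800 frames and the rest 1798 each; 4631 frames reaches minute 2, so 11 × 18 + 2 × 2 = 202 labels have been skipped so far.
Adding those back, label number 202433 + 202 = 202635 at 30 labels/s is 6754 s + 15 f = 1 h 52 min 34 s frame 15, i.e. 01:52:34;15.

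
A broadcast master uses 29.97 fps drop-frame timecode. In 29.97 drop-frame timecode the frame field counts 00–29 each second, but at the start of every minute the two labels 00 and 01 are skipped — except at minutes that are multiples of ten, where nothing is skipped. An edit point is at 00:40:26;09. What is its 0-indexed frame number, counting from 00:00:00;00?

72717

Complete 10-minute blocks: 4, each 17982 frames → 71928.
Remaining 0 whole minutes in the current block: 0 frames.
Within the current minute: 26 × 30 + 9 = 789. Total = 71928 + 0 + 789 = 72717.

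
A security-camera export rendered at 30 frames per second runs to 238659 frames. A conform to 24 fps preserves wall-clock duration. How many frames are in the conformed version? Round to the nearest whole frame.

190927 frames

Frames at target rate = 238659 × (24) / (30) = 954636/5 ≈ 190927.200.
Nearest whole frame: 190927.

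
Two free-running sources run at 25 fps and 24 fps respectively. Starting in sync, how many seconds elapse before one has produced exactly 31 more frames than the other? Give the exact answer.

The gap grows by |24 − 25| = 1 frame per second.
Time for a 31-frame gap: 31 ÷ (1) = 31 s.

31 seconds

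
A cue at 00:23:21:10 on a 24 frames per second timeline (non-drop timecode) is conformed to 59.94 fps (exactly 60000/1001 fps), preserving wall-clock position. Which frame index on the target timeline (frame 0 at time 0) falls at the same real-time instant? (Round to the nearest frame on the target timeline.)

Source frame index: (0×3600 + 23×60 + 21) × 24 + 10 = 33634.
Real time: 33634 / (24) = 16817/12 s.
Target frame: (16817/12) × (60000/1001) = 84085000/1001 ≈ 84000.999 → 84001.

frame 84001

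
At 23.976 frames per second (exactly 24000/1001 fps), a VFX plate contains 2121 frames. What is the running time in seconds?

Running time = 2121 / (24000/1001) = 88.463375 s.

88.463375 seconds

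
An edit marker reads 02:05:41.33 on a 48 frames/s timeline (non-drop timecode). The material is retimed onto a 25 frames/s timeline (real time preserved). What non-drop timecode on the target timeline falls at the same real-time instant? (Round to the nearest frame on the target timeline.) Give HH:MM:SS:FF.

02:05:41:17

Source frame index: (2×3600 + 5×60 + 41) × 48 + 33 = 362001.
Real time: 362001 / (48) = 120667/16 s.
Target frame: (120667/16) × (25) = 3016675/16 ≈ 188542.188 → 188542.
At 25 labels/s: frame 188542 → 02:05:41:17.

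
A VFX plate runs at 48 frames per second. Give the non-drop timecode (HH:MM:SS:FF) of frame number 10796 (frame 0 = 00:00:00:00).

10796 ÷ 48 = 224 full seconds, remainder 44 frames.
224 s = 0 h 3 min 44 s.
Timecode: 00:03:44:44.

00:03:44:44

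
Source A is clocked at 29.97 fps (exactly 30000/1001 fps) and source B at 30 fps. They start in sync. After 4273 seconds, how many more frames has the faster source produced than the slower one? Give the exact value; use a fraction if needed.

A emits 30000/1001 × 4273 = 128190000/1001 frames; B emits 30 × 4273 = 128190.
Difference = 128190/1001 frames (≈ 128.0619); B is ahead of A.

128190/1001 frames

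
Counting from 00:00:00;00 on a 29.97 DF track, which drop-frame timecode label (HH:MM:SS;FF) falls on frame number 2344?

00:01:18;06

Each 10-minute DF block holds 10 × 60 × 30 − 9 × 2 = 17982 frames. 2344 ÷ 17982 → 0 full blocks, remainder 2344.
Within the partial block the first minute is 1800 frames and each further minute 1798, so 1 further minute boundary passed. Total skipped labels = 18 × 0 + 2 × 1 = 2.
Non-drop label index = 2344 + 2 = 2346; at 30 labels/s that is 00:01:18:06, i.e. DF 00:01:18;06.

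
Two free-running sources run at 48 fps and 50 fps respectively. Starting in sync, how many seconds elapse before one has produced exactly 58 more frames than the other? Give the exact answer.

The gap grows by |50 − 48| = 2 frames per second.
Time for a 58-frame gap: 58 ÷ (2) = 29 s.

29 seconds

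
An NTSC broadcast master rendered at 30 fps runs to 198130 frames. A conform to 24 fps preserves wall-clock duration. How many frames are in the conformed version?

158504 frames

Target frames = source frames × (target rate / source rate) = 198130 × (24)/(30) = 198130 × 4/5 = 158504.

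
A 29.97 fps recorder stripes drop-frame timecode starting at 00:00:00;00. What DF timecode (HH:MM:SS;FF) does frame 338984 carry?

03:08:30;24

Ten DF minutes hold 17982 frames, so frame 338984 lies in block 18 (frames 323676–341657) with 15308 frames into that block.
The block's first minute is 1800 frames and the rest 1798 each; 15308 frames reaches minute 8, so 18 × 18 + 8 × 2 = 340 labels have been skipped so far.
Adding those back, label number 338984 + 340 = 339324 at 30 labels/s is 11310 s + 24 f = 3 h 8 min 30 s frame 24, i.e. 03:08:30;24.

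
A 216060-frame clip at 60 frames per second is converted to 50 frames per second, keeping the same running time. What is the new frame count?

Target frames = source frames × (target rate / source rate) = 216060 × (50)/(60) = 216060 × 5/6 = 180050.

180050 frames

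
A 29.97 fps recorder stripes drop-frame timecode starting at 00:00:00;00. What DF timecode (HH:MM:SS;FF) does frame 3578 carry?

Each 10-minute DF block holds 10 × 60 × 30 − 9 × 2 = 17982 frames. 3578 ÷ 17982 → 0 full blocks, remainder 3578.
Within the partial block the first minute is 1800 frames and each further minute 1798, so 1 further minute boundary passed. Total skipped labels = 18 × 0 + 2 × 1 = 2.
Non-drop label index = 3578 + 2 = 3580; at 30 labels/s that is 00:01:59:10, i.e. DF 00:01:59;10.

00:01:59;10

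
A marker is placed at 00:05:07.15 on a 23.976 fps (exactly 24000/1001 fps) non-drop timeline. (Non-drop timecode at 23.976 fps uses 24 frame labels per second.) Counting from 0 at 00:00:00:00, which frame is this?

7383

Total seconds to the label: (0 × 3600 + 5 × 60 + 7) = 307.
Frame index = 307 × 24 + 15 = 7383.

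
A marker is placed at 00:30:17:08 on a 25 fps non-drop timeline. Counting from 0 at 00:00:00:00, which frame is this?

Total seconds to the label: (0 × 3600 + 30 × 60 + 17) = 1817.
Frame index = 1817 × 25 + 8 = 45433.

45433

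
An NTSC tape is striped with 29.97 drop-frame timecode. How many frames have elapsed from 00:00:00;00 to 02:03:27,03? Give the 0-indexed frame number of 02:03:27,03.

Complete 10-minute blocks: 12, each 17982 frames → 215784.
Remaining 3 whole minutes in the current block: 1800 + 2 × 1798 = 5396 frames.
Within the current minute: 27 × 30 + 3 − 2 = 811 (labels ;00/;01 skipped at this minute). Total = 215784 + 5396 + 811 = 221991.

221991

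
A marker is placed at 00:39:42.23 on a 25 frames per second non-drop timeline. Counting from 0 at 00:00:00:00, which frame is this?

Total seconds to the label: (0 × 3600 + 39 × 60 + 42) = 2382.
Frame index = 2382 × 25 + 23 = 59573.

59573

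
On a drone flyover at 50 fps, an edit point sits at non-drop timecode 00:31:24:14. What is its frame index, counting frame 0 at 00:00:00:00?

frame 94214

Total seconds to the label: (0 × 3600 + 31 × 60 + 24) = 1884.
Frame index = 1884 × 50 + 14 = 94214.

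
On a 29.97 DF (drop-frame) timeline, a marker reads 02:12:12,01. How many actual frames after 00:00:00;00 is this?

237723

Complete 10-minute blocks: 13, each 17982 frames → 233766.
Remaining 2 whole minutes in the current block: 1800 + 1 × 1798 = 3598 frames.
Within the current minute: 12 × 30 + 1 − 2 = 359 (labels ;00/;01 skipped at this minute). Total = 233766 + 3598 + 359 = 237723.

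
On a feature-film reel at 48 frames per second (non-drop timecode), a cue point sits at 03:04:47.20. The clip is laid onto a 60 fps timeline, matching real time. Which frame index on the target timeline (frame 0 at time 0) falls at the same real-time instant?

frame 665245

Source frame index: (3×3600 + 4×60 + 47) × 48 + 20 = 532196.
Real time: 532196 / (48) = 133049/12 s.
Target frame: (133049/12) × (60) = 665245.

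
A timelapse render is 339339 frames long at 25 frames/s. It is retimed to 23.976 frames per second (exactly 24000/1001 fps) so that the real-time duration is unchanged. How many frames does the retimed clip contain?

Target frames = source frames × (target rate / source rate) = 339339 × (24000/1001)/(25) = 339339 × 960/1001 = 325440.

325440 frames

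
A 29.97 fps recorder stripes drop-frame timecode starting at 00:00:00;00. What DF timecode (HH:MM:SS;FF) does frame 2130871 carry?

19:45:00;05

Each 10-minute DF block holds 10 × 60 × 30 − 9 × 2 = 17982 frames. 2130871 ÷ 17982 → 118 full blocks, remainder 8995.
Within the partial block the first minute is 1800 frames and each further minute 1798, so 5 further minute boundaries passed. Total skipped labels = 18 × 118 + 2 × 5 = 2134.
Non-drop label index = 2130871 + 2134 = 2133005; at 30 labels/s that is 19:45:00:05, i.e. DF 19:45:00;05.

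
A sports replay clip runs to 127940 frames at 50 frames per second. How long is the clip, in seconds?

2558.8 seconds

Running time = 127940 / (50) = 2558.8 s.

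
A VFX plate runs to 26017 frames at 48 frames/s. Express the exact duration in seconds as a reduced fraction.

26017/48 seconds

Running time = 26017 ÷ (48) = 26017 × 1/48 = 26017/48 s.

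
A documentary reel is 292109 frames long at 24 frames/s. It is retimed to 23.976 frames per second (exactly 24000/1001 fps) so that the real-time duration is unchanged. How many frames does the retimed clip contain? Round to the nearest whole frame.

Frames at target rate = 292109 × (24000/1001) / (24) = 292109000/1001 ≈ 291817.183.
Nearest whole frame: 291817.

291817 frames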